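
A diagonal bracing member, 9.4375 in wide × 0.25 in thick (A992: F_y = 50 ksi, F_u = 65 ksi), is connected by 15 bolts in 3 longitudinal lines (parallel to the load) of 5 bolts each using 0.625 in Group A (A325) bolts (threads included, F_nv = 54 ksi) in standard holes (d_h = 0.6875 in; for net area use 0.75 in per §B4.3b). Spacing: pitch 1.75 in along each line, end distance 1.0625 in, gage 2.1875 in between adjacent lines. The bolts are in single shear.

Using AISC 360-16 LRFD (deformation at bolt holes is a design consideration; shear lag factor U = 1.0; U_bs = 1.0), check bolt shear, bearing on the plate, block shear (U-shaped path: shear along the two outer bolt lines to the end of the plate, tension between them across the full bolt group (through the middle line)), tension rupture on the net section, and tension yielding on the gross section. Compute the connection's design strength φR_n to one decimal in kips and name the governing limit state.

Bolt shear: A_b = π(0.625)²/4 = 0.3068 in². φR_n = 0.75 × 54 × 0.3068 × 15 × 1 = 186.4 kips.
Bearing (0.25 in plate, F_u = 65 ksi): end bolts L_c = 1.0625 − 0.6875/2 = 0.71875, R_n = min(1.2×0.71875×0.25×65, 2.4×0.625×0.25×65) = 14.016 kips/bolt; interior L_c = 1.75 − 0.6875 = 1.0625, R_n = 20.719 kips/bolt. φR_n = 0.75 × (3×14.016 + 12×20.719) = 218.0 kips.
Block shear: shear path 2×[1.0625+4×1.75] = 2×8.0625 in, A_gv = 4.0313, A_nv = 2×(8.0625 − 4.5×0.75)×0.25 = 2.3438 in²; tension across gage: (4.375 − 2×0.75)×0.25 = 0.71875 in². R_n = min(0.6×65×2.3438, 0.6×50×4.0313) + 1.0×65×0.71875 = min(91.408, 120.94) + 46.719 = 138.13 kips. φR_n = 0.75 × 138.13 = 103.6 kips.
Tension rupture (net): A_n = (9.4375 − 3×0.75)×0.25 = 1.7969 in² (U = 1.0, A_e = A_n). φR_n = 0.75 × 65 × 1.7969 = 87.6 kips.
Tension yield (gross): A_g = 9.4375×0.25 = 2.3594 in². φR_n = 0.90 × 50 × 2.3594 = 106.2 kips.
Governing: min(186.4, 218.0, 103.6, 87.6, 106.2) = 87.6 kips → net-section rupture.

87.6 kips (net-section rupture governs)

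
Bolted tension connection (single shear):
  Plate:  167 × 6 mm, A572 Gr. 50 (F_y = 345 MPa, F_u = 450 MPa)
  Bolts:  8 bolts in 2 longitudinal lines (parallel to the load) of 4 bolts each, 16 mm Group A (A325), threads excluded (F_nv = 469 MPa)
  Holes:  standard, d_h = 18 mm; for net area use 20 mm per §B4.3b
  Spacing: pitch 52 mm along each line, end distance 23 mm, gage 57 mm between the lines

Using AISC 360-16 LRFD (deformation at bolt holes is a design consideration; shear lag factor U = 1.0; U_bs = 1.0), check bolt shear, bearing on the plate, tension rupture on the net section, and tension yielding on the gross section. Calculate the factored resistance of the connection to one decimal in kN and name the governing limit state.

257.2 kN (net-section rupture governs)

Bolt shear: A_b = π(16)²/4 = 201.06 mm². φR_n = 0.75 × 469 × 201.06 × 8 × 1 = 565.8 kN.
Bearing (6 mm plate, F_u = 450 MPa): end bolts L_c = 23 − 18/2 = 14, R_n = min(1.2×14×6×450, 2.4×16×6×450) = 45.36 kN/bolt; interior L_c = 52 − 18 = 34, R_n = 103.68 kN/bolt. φR_n = 0.75 × (2×45.36 + 6×103.68) = 534.6 kN.
Tension rupture (net): A_n = (167 − 2×20)×6 = 762 mm² (U = 1.0, A_e = A_n). φR_n = 0.75 × 450 × 762 = 257.2 kN.
Tension yield (gross): A_g = 167×6 = 1002 mm². φR_n = 0.90 × 345 × 1002 = 311.1 kN.
Governing: min(565.8, 534.6, 257.2, 311.1) = 257.2 kN → net-section rupture.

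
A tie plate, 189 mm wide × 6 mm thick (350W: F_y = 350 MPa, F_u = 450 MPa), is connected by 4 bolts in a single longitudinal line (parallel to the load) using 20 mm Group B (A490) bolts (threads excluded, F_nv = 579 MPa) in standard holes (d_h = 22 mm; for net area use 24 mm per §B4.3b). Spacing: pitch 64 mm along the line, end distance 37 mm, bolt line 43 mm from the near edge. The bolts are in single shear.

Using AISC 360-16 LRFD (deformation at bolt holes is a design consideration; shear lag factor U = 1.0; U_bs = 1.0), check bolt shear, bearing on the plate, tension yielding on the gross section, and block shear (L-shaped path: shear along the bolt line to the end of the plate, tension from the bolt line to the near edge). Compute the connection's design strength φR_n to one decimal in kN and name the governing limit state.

239.0 kN (block shear governs)

Bolt shear: A_b = π(20)²/4 = 314.16 mm². φR_n = 0.75 × 579 × 314.16 × 4 × 1 = 545.7 kN.
Bearing (6 mm plate, F_u = 450 MPa): end bolts L_c = 37 − 22/2 = 26, R_n = min(1.2×26×6×450, 2.4×20×6×450) = 84.24 kN/bolt; interior L_c = 64 − 22 = 42, R_n = 129.6 kN/bolt. φR_n = 0.75 × (1×84.24 + 3×129.6) = 354.8 kN.
Tension yield (gross): A_g = 189×6 = 1134 mm². φR_n = 0.90 × 350 × 1134 = 357.2 kN.
Block shear: shear path 1×[37+3×64] = 1×229 mm, A_gv = 1374, A_nv = 1×(229 − 3.5×24)×6 = 870 mm²; tension to near edge: (43 − 0.5×24)×6 = 186 mm². R_n = min(0.6×450×870, 0.6×350×1374) + 1.0×450×186 = min(234.9, 288.54) + 83.7 = 318.6 kN. φR_n = 0.75 × 318.6 = 239.0 kN.
Governing: min(545.7, 354.8, 357.2, 239.0) = 239.0 kN → block shear.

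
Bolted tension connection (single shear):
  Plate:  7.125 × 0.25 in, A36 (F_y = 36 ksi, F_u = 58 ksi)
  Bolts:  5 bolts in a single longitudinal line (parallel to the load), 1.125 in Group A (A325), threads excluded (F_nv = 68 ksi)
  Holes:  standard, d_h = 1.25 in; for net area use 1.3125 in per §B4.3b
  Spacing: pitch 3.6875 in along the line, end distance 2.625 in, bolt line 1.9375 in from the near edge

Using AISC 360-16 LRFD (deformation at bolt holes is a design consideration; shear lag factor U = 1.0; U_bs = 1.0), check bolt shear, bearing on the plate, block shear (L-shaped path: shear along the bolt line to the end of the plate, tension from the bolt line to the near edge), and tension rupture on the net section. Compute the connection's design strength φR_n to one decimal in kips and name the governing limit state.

Bolt shear: A_b = π(1.125)²/4 = 0.99402 in². φR_n = 0.75 × 68 × 0.99402 × 5 × 1 = 253.5 kips.
Bearing (0.25 in plate, F_u = 58 ksi): end bolts L_c = 2.625 − 1.25/2 = 2, R_n = min(1.2×2×0.25×58, 2.4×1.125×0.25×58) = 34.8 kips/bolt; interior L_c = 3.6875 − 1.25 = 2.4375, R_n = 39.15 kips/bolt. φR_n = 0.75 × (1×34.8 + 4×39.15) = 143.6 kips.
Block shear: shear path 1×[2.625+4×3.6875] = 1×17.375 in, A_gv = 4.3438, A_nv = 1×(17.375 − 4.5×1.3125)×0.25 = 2.8672 in²; tension to near edge: (1.9375 − 0.5×1.3125)×0.25 = 0.32031 in². R_n = min(0.6×58×2.8672, 0.6×36×4.3438) + 1.0×58×0.32031 = min(99.779, 93.826) + 18.578 = 112.4 kips. φR_n = 0.75 × 112.4 = 84.3 kips.
Tension rupture (net): A_n = (7.125 − 1×1.3125)×0.25 = 1.4531 in² (U = 1.0, A_e = A_n). φR_n = 0.75 × 58 × 1.4531 = 63.2 kips.
Governing: min(253.5, 143.6, 84.3, 63.2) = 63.2 kips → net-section rupture.

63.2 kips (net-section rupture governs)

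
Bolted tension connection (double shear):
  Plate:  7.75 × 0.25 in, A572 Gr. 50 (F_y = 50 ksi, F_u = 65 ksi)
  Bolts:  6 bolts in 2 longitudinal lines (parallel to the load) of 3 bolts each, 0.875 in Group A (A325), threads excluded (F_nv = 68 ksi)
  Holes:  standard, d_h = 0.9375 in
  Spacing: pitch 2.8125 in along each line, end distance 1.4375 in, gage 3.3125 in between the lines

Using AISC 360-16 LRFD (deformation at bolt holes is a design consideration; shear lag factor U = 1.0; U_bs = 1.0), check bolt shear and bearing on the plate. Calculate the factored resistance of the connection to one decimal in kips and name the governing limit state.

Bolt shear: A_b = π(0.875)²/4 = 0.60132 in². φR_n = 0.75 × 68 × 0.60132 × 6 × 2 = 368.0 kips.
Bearing (0.25 in plate, F_u = 65 ksi): end bolts L_c = 1.4375 − 0.9375/2 = 0.96875, R_n = min(1.2×0.96875×0.25×65, 2.4×0.875×0.25×65) = 18.891 kips/bolt; interior L_c = 2.8125 − 0.9375 = 1.875, R_n = 34.125 kips/bolt. φR_n = 0.75 × (2×18.891 + 4×34.125) = 130.7 kips.
Governing: min(368.0, 130.7) = 130.7 kips → bearing.

130.7 kips (bearing governs)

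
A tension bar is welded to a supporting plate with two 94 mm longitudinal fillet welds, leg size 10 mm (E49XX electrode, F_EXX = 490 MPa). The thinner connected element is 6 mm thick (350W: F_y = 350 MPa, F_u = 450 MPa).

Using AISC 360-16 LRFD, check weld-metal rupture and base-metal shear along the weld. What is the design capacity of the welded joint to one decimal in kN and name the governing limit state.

Weld metal: throat = 0.707×10 = 7.07 mm, L = 2×94 = 188 mm. φR_n = 0.75 × 0.6 × 490 × 7.07 × 188 = 293.1 kN.
Base metal shear (6 mm plate): yield φR_n = 1.0×0.6×350×6×188 = 236.9 kN; rupture φR_n = 0.75×0.6×450×6×188 = 228.4 kN; take 228.4 kN (rupture).
Governing: min(293.1, 228.4) = 228.4 kN → base-metal shear.

228.4 kN (base-metal shear governs)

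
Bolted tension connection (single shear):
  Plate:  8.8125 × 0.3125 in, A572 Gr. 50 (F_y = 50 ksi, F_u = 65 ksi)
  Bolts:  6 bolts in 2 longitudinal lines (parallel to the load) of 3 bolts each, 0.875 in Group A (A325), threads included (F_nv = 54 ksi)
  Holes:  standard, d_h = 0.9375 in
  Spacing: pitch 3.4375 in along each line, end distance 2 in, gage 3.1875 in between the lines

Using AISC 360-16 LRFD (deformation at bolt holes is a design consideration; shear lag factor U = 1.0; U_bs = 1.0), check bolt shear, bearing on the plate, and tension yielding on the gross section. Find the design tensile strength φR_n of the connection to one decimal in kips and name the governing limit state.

Bolt shear: A_b = π(0.875)²/4 = 0.60132 in². φR_n = 0.75 × 54 × 0.60132 × 6 × 1 = 146.1 kips.
Bearing (0.3125 in plate, F_u = 65 ksi): end bolts L_c = 2 − 0.9375/2 = 1.53125, R_n = min(1.2×1.53125×0.3125×65, 2.4×0.875×0.3125×65) = 37.324 kips/bolt; interior L_c = 3.4375 − 0.9375 = 2.5, R_n = 42.656 kips/bolt. φR_n = 0.75 × (2×37.324 + 4×42.656) = 184.0 kips.
Tension yield (gross): A_g = 8.8125×0.3125 = 2.7539 in². φR_n = 0.90 × 50 × 2.7539 = 123.9 kips.
Governing: min(146.1, 184.0, 123.9) = 123.9 kips → gross-section yield.

123.9 kips (gross-section yield governs)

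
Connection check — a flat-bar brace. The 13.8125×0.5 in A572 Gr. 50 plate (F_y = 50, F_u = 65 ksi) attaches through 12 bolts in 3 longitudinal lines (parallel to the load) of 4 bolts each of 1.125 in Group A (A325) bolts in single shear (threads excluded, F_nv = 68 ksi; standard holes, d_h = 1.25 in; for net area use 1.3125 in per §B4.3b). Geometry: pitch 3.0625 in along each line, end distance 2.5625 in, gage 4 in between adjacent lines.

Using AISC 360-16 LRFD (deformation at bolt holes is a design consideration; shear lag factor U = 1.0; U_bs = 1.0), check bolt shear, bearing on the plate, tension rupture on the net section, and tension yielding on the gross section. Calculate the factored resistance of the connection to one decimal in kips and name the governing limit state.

240.7 kips (net-section rupture governs)

Bolt shear: A_b = π(1.125)²/4 = 0.99402 in². φR_n = 0.75 × 68 × 0.99402 × 12 × 1 = 608.3 kips.
Bearing (0.5 in plate, F_u = 65 ksi): end bolts L_c = 2.5625 − 1.25/2 = 1.9375, R_n = min(1.2×1.9375×0.5×65, 2.4×1.125×0.5×65) = 75.563 kips/bolt; interior L_c = 3.0625 − 1.25 = 1.8125, R_n = 70.688 kips/bolt. φR_n = 0.75 × (3×75.563 + 9×70.688) = 647.2 kips.
Tension rupture (net): A_n = (13.8125 − 3×1.3125)×0.5 = 4.9375 in² (U = 1.0, A_e = A_n). φR_n = 0.75 × 65 × 4.9375 = 240.7 kips.
Tension yield (gross): A_g = 13.8125×0.5 = 6.9063 in². φR_n = 0.90 × 50 × 6.9063 = 310.8 kips.
Governing: min(608.3, 647.2, 240.7, 310.8) = 240.7 kips → net-section rupture.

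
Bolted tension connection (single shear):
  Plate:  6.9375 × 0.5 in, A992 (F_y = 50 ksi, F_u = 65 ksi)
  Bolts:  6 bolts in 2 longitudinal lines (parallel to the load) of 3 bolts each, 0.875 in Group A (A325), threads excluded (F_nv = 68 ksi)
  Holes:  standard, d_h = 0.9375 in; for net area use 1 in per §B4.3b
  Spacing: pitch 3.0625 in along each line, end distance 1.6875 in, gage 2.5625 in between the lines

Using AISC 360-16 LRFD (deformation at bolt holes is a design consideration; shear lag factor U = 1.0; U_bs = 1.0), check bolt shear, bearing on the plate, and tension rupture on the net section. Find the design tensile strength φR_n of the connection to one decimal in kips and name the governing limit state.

120.4 kips (net-section rupture governs)

Bolt shear: A_b = π(0.875)²/4 = 0.60132 in². φR_n = 0.75 × 68 × 0.60132 × 6 × 1 = 184.0 kips.
Bearing (0.5 in plate, F_u = 65 ksi): end bolts L_c = 1.6875 − 0.9375/2 = 1.21875, R_n = min(1.2×1.21875×0.5×65, 2.4×0.875×0.5×65) = 47.531 kips/bolt; interior L_c = 3.0625 − 0.9375 = 2.125, R_n = 68.25 kips/bolt. φR_n = 0.75 × (2×47.531 + 4×68.25) = 276.0 kips.
Tension rupture (net): A_n = (6.9375 − 2×1)×0.5 = 2.4688 in² (U = 1.0, A_e = A_n). φR_n = 0.75 × 65 × 2.4688 = 120.4 kips.
Governing: min(184.0, 276.0, 120.4) = 120.4 kips → net-section rupture.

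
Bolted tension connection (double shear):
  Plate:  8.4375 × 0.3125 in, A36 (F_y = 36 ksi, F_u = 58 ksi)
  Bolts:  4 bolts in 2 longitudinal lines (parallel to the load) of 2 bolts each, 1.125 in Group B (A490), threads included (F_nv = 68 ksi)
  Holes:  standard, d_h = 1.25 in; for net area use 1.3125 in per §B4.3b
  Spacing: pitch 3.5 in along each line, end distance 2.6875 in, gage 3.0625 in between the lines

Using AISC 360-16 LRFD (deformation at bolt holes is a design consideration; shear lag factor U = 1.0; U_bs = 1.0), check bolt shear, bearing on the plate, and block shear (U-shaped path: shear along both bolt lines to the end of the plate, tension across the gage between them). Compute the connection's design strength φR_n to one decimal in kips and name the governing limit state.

Bolt shear: A_b = π(1.125)²/4 = 0.99402 in². φR_n = 0.75 × 68 × 0.99402 × 4 × 2 = 405.6 kips.
Bearing (0.3125 in plate, F_u = 58 ksi): end bolts L_c = 2.6875 − 1.25/2 = 2.0625, R_n = min(1.2×2.0625×0.3125×58, 2.4×1.125×0.3125×58) = 44.859 kips/bolt; interior L_c = 3.5 − 1.25 = 2.25, R_n = 48.938 kips/bolt. φR_n = 0.75 × (2×44.859 + 2×48.938) = 140.7 kips.
Block shear: shear path 2×[2.6875+1×3.5] = 2×6.1875 in, A_gv = 3.8672, A_nv = 2×(6.1875 − 1.5×1.3125)×0.3125 = 2.6367 in²; tension across gage: (3.0625 − 1×1.3125)×0.3125 = 0.54688 in². R_n = min(0.6×58×2.6367, 0.6×36×3.8672) + 1.0×58×0.54688 = min(91.757, 83.532) + 31.719 = 115.25 kips. φR_n = 0.75 × 115.25 = 86.4 kips.
Governing: min(405.6, 140.7, 86.4) = 86.4 kips → block shear.

86.4 kips (block shear governs)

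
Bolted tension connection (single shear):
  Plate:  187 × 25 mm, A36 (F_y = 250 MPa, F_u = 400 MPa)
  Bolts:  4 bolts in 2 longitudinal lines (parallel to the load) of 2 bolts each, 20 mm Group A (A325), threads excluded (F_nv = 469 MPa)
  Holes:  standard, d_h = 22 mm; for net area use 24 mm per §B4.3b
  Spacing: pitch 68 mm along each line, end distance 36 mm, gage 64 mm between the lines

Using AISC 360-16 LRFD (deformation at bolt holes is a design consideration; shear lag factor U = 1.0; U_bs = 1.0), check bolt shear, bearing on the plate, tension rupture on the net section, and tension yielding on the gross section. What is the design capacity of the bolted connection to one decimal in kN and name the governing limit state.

442.0 kN (bolt shear governs)

Bolt shear: A_b = π(20)²/4 = 314.16 mm². φR_n = 0.75 × 469 × 314.16 × 4 × 1 = 442.0 kN.
Bearing (25 mm plate, F_u = 400 MPa): end bolts L_c = 36 − 22/2 = 25, R_n = min(1.2×25×25×400, 2.4×20×25×400) = 300 kN/bolt; interior L_c = 68 − 22 = 46, R_n = 480 kN/bolt. φR_n = 0.75 × (2×300 + 2×480) = 1170.0 kN.
Tension rupture (net): A_n = (187 − 2×24)×25 = 3475 mm² (U = 1.0, A_e = A_n). φR_n = 0.75 × 400 × 3475 = 1042.5 kN.
Tension yield (gross): A_g = 187×25 = 4675 mm². φR_n = 0.90 × 250 × 4675 = 1051.9 kN.
Governing: min(442.0, 1170.0, 1042.5, 1051.9) = 442.0 kN → bolt shear.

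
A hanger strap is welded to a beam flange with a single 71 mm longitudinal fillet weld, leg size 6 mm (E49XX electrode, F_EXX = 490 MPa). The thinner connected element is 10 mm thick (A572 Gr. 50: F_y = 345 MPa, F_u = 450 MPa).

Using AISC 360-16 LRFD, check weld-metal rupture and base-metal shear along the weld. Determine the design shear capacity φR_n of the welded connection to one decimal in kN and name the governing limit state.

66.4 kN (weld metal governs)

Weld metal: throat = 0.707×6 = 4.242 mm, L = 71 mm. φR_n = 0.75 × 0.6 × 490 × 4.242 × 71 = 66.4 kN.
Base metal shear (10 mm plate): yield φR_n = 1.0×0.6×345×10×71 = 147.0 kN; rupture φR_n = 0.75×0.6×450×10×71 = 143.8 kN; take 143.8 kN (rupture).
Governing: min(66.4, 143.8) = 66.4 kN → weld metal.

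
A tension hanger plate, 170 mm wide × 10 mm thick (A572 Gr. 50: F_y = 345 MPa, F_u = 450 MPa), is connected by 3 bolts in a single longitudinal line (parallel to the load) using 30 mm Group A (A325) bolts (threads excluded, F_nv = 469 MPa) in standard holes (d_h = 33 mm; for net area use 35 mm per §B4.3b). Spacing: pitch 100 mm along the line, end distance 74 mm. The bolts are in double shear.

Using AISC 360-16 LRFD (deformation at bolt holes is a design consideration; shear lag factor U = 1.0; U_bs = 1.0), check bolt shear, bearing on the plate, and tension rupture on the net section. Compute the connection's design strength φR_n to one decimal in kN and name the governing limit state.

455.6 kN (net-section rupture governs)

Bolt shear: A_b = π(30)²/4 = 706.86 mm². φR_n = 0.75 × 469 × 706.86 × 3 × 2 = 1491.8 kN.
Bearing (10 mm plate, F_u = 450 MPa): end bolts L_c = 74 − 33/2 = 57.5, R_n = min(1.2×57.5×10×450, 2.4×30×10×450) = 310.5 kN/bolt; interior L_c = 100 − 33 = 67, R_n = 324 kN/bolt. φR_n = 0.75 × (1×310.5 + 2×324) = 718.9 kN.
Tension rupture (net): A_n = (170 − 1×35)×10 = 1350 mm² (U = 1.0, A_e = A_n). φR_n = 0.75 × 450 × 1350 = 455.6 kN.
Governing: min(1491.8, 718.9, 455.6) = 455.6 kN → net-section rupture.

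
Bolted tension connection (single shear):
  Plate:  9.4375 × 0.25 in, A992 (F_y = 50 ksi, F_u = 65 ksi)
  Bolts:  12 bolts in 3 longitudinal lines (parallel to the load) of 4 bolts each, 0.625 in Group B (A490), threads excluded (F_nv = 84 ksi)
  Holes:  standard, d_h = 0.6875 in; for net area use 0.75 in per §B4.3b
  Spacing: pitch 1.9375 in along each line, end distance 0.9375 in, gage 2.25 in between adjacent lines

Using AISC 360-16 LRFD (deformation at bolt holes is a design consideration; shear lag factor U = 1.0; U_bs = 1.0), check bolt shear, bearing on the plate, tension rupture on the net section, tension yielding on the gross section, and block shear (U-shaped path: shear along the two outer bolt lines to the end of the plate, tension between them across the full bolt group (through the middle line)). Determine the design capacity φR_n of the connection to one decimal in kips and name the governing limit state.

Bolt shear: A_b = π(0.625)²/4 = 0.3068 in². φR_n = 0.75 × 84 × 0.3068 × 12 × 1 = 231.9 kips.
Bearing (0.25 in plate, F_u = 65 ksi): end bolts L_c = 0.9375 − 0.6875/2 = 0.59375, R_n = min(1.2×0.59375×0.25×65, 2.4×0.625×0.25×65) = 11.578 kips/bolt; interior L_c = 1.9375 − 0.6875 = 1.25, R_n = 24.375 kips/bolt. φR_n = 0.75 × (3×11.578 + 9×24.375) = 190.6 kips.
Tension rupture (net): A_n = (9.4375 − 3×0.75)×0.25 = 1.7969 in² (U = 1.0, A_e = A_n). φR_n = 0.75 × 65 × 1.7969 = 87.6 kips.
Tension yield (gross): A_g = 9.4375×0.25 = 2.3594 in². φR_n = 0.90 × 50 × 2.3594 = 106.2 kips.
Block shear: shear path 2×[0.9375+3×1.9375] = 2×6.75 in, A_gv = 3.375, A_nv = 2×(6.75 − 3.5×0.75)×0.25 = 2.0625 in²; tension across gage: (4.5 − 2×0.75)×0.25 = 0.75 in². R_n = min(0.6×65×2.0625, 0.6×50×3.375) + 1.0×65×0.75 = min(80.438, 101.25) + 48.75 = 129.19 kips. φR_n = 0.75 × 129.19 = 96.9 kips.
Governing: min(231.9, 190.6, 87.6, 106.2, 96.9) = 87.6 kips → net-section rupture.

87.6 kips (net-section rupture governs)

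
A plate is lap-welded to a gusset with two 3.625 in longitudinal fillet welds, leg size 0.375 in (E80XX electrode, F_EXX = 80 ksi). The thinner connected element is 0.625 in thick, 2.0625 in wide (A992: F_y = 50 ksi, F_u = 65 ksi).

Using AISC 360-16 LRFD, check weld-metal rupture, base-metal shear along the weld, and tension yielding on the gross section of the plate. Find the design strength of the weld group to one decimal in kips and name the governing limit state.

Weld metal: throat = 0.707×0.375 = 0.26513 in, L = 2×3.625 = 7.25 in. φR_n = 0.75 × 0.6 × 80 × 0.26513 × 7.25 = 69.2 kips.
Base metal shear (0.625 in plate): yield φR_n = 1.0×0.6×50×0.625×7.25 = 135.9 kips; rupture φR_n = 0.75×0.6×65×0.625×7.25 = 132.5 kips; take 132.5 kips (rupture).
Tension yield (gross): A_g = 2.0625×0.625 = 1.2891 in². φR_n = 0.90 × 50 × 1.2891 = 58.0 kips.
Governing: min(69.2, 132.5, 58.0) = 58.0 kips → gross-section yield.

58.0 kips (gross-section yield governs)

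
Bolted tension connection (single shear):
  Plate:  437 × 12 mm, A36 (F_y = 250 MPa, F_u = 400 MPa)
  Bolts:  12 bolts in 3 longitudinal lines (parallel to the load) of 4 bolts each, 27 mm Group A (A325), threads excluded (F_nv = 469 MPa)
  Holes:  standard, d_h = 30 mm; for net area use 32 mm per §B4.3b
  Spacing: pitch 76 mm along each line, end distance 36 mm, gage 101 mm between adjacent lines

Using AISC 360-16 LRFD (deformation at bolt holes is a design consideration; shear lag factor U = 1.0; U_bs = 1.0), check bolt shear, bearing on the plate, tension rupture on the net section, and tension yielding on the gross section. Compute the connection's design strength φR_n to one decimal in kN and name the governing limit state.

1179.9 kN (gross-section yield governs)

Bolt shear: A_b = π(27)²/4 = 572.56 mm². φR_n = 0.75 × 469 × 572.56 × 12 × 1 = 2416.8 kN.
Bearing (12 mm plate, F_u = 400 MPa): end bolts L_c = 36 − 30/2 = 21, R_n = min(1.2×21×12×400, 2.4×27×12×400) = 120.96 kN/bolt; interior L_c = 76 − 30 = 46, R_n = 264.96 kN/bolt. φR_n = 0.75 × (3×120.96 + 9×264.96) = 2060.6 kN.
Tension rupture (net): A_n = (437 − 3×32)×12 = 4092 mm² (U = 1.0, A_e = A_n). φR_n = 0.75 × 400 × 4092 = 1227.6 kN.
Tension yield (gross): A_g = 437×12 = 5244 mm². φR_n = 0.90 × 250 × 5244 = 1179.9 kN.
Governing: min(2416.8, 2060.6, 1227.6, 1179.9) = 1179.9 kN → gross-section yield.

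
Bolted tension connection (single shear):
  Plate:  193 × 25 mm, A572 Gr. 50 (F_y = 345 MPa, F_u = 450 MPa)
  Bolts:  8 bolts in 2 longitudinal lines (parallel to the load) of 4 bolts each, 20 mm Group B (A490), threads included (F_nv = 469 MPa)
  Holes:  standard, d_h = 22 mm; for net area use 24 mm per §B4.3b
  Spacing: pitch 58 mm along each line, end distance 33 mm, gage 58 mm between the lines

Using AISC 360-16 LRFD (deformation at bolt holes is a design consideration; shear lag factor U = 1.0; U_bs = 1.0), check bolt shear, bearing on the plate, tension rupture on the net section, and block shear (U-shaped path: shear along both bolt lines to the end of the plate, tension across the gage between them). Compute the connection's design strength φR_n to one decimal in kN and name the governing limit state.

Bolt shear: A_b = π(20)²/4 = 314.16 mm². φR_n = 0.75 × 469 × 314.16 × 8 × 1 = 884.0 kN.
Bearing (25 mm plate, F_u = 450 MPa): end bolts L_c = 33 − 22/2 = 22, R_n = min(1.2×22×25×450, 2.4×20×25×450) = 297 kN/bolt; interior L_c = 58 − 22 = 36, R_n = 486 kN/bolt. φR_n = 0.75 × (2×297 + 6×486) = 2632.5 kN.
Tension rupture (net): A_n = (193 − 2×24)×25 = 3625 mm² (U = 1.0, A_e = A_n). φR_n = 0.75 × 450 × 3625 = 1223.4 kN.
Block shear: shear path 2×[33+3×58] = 2×207 mm, A_gv = 10350, A_nv = 2×(207 − 3.5×24)×25 = 6150 mm²; tension across gage: (58 − 1×24)×25 = 850 mm². R_n = min(0.6×450×6150, 0.6×345×10350) + 1.0×450×850 = min(1660.5, 2142.5) + 382.5 = 2043 kN. φR_n = 0.75 × 2043 = 1532.3 kN.
Governing: min(884.0, 2632.5, 1223.4, 1532.3) = 884.0 kN → bolt shear.

884.0 kN (bolt shear governs)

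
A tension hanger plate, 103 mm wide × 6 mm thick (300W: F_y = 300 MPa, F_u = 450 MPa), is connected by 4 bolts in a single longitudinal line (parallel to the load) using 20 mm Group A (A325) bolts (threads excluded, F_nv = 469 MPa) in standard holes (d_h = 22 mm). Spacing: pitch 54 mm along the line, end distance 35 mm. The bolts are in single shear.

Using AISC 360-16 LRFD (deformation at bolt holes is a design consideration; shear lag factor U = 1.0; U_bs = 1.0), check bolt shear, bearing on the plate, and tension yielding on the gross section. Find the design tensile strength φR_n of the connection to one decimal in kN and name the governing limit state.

166.9 kN (gross-section yield governs)

Bolt shear: A_b = π(20)²/4 = 314.16 mm². φR_n = 0.75 × 469 × 314.16 × 4 × 1 = 442.0 kN.
Bearing (6 mm plate, F_u = 450 MPa): end bolts L_c = 35 − 22/2 = 24, R_n = min(1.2×24×6×450, 2.4×20×6×450) = 77.76 kN/bolt; interior L_c = 54 − 22 = 32, R_n = 103.68 kN/bolt. φR_n = 0.75 × (1×77.76 + 3×103.68) = 291.6 kN.
Tension yield (gross): A_g = 103×6 = 618 mm². φR_n = 0.90 × 300 × 618 = 166.9 kN.
Governing: min(442.0, 291.6, 166.9) = 166.9 kN → gross-section yield.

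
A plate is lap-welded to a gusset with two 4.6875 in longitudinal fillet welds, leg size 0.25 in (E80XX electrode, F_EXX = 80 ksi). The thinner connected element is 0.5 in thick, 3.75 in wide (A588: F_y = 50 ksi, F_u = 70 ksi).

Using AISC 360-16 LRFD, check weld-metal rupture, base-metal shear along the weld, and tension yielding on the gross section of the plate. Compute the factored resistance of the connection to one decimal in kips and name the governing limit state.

Weld metal: throat = 0.707×0.25 = 0.17675 in, L = 2×4.6875 = 9.375 in. φR_n = 0.75 × 0.6 × 80 × 0.17675 × 9.375 = 59.7 kips.
Base metal shear (0.5 in plate): yield φR_n = 1.0×0.6×50×0.5×9.375 = 140.6 kips; rupture φR_n = 0.75×0.6×70×0.5×9.375 = 147.7 kips; take 140.6 kips (yield).
Tension yield (gross): A_g = 3.75×0.5 = 1.875 in². φR_n = 0.90 × 50 × 1.875 = 84.4 kips.
Governing: min(59.7, 140.6, 84.4) = 59.7 kips → weld metal.

59.7 kips (weld metal governs)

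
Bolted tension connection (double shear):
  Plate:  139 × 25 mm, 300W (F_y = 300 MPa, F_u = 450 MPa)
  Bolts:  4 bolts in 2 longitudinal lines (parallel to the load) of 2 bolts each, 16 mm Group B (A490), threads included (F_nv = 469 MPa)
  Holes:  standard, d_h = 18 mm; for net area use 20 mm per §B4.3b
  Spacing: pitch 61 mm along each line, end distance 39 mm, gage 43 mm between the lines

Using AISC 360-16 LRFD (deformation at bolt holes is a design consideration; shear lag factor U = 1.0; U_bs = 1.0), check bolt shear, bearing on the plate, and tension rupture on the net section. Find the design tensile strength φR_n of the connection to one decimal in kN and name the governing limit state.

Bolt shear: A_b = π(16)²/4 = 201.06 mm². φR_n = 0.75 × 469 × 201.06 × 4 × 2 = 565.8 kN.
Bearing (25 mm plate, F_u = 450 MPa): end bolts L_c = 39 − 18/2 = 30, R_n = min(1.2×30×25×450, 2.4×16×25×450) = 405 kN/bolt; interior L_c = 61 − 18 = 43, R_n = 432 kN/bolt. φR_n = 0.75 × (2×405 + 2×432) = 1255.5 kN.
Tension rupture (net): A_n = (139 − 2×20)×25 = 2475 mm² (U = 1.0, A_e = A_n). φR_n = 0.75 × 450 × 2475 = 835.3 kN.
Governing: min(565.8, 1255.5, 835.3) = 565.8 kN → bolt shear.

565.8 kN (bolt shear governs)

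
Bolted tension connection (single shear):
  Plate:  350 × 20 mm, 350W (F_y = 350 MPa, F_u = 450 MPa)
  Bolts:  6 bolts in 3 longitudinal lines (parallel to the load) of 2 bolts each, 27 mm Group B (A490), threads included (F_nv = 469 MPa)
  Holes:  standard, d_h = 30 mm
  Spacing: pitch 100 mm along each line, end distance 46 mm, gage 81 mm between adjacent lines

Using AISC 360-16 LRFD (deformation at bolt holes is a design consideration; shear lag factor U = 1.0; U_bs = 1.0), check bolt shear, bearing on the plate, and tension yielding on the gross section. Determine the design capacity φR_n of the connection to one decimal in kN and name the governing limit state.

Bolt shear: A_b = π(27)²/4 = 572.56 mm². φR_n = 0.75 × 469 × 572.56 × 6 × 1 = 1208.4 kN.
Bearing (20 mm plate, F_u = 450 MPa): end bolts L_c = 46 − 30/2 = 31, R_n = min(1.2×31×20×450, 2.4×27×20×450) = 334.8 kN/bolt; interior L_c = 100 − 30 = 70, R_n = 583.2 kN/bolt. φR_n = 0.75 × (3×334.8 + 3×583.2) = 2065.5 kN.
Tension yield (gross): A_g = 350×20 = 7000 mm². φR_n = 0.90 × 350 × 7000 = 2205.0 kN.
Governing: min(1208.4, 2065.5, 2205.0) = 1208.4 kN → bolt shear.

1208.4 kN (bolt shear governs)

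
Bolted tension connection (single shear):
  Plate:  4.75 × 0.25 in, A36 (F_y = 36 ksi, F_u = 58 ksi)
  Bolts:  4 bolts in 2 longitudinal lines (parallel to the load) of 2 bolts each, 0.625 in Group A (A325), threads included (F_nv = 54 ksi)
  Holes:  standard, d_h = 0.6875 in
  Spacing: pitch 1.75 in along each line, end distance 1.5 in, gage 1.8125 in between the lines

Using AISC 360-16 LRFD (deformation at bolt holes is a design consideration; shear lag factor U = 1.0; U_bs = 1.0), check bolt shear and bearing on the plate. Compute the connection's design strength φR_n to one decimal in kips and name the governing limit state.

49.7 kips (bolt shear governs)

Bolt shear: A_b = π(0.625)²/4 = 0.3068 in². φR_n = 0.75 × 54 × 0.3068 × 4 × 1 = 49.7 kips.
Bearing (0.25 in plate, F_u = 58 ksi): end bolts L_c = 1.5 − 0.6875/2 = 1.15625, R_n = min(1.2×1.15625×0.25×58, 2.4×0.625×0.25×58) = 20.119 kips/bolt; interior L_c = 1.75 − 0.6875 = 1.0625, R_n = 18.488 kips/bolt. φR_n = 0.75 × (2×20.119 + 2×18.488) = 57.9 kips.
Governing: min(49.7, 57.9) = 49.7 kips → bolt shear.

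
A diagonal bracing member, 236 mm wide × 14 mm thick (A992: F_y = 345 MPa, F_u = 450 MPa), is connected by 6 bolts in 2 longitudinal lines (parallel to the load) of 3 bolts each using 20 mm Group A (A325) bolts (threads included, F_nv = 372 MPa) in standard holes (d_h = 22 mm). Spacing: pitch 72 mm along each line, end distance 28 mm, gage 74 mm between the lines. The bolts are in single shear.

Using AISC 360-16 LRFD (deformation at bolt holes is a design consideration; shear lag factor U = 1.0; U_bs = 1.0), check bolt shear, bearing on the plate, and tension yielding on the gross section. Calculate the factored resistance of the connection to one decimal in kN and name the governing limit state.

525.9 kN (bolt shear governs)

Bolt shear: A_b = π(20)²/4 = 314.16 mm². φR_n = 0.75 × 372 × 314.16 × 6 × 1 = 525.9 kN.
Bearing (14 mm plate, F_u = 450 MPa): end bolts L_c = 28 − 22/2 = 17, R_n = min(1.2×17×14×450, 2.4×20×14×450) = 128.52 kN/bolt; interior L_c = 72 − 22 = 50, R_n = 302.4 kN/bolt. φR_n = 0.75 × (2×128.52 + 4×302.4) = 1100.0 kN.
Tension yield (gross): A_g = 236×14 = 3304 mm². φR_n = 0.90 × 345 × 3304 = 1025.9 kN.
Governing: min(525.9, 1100.0, 1025.9) = 525.9 kN → bolt shear.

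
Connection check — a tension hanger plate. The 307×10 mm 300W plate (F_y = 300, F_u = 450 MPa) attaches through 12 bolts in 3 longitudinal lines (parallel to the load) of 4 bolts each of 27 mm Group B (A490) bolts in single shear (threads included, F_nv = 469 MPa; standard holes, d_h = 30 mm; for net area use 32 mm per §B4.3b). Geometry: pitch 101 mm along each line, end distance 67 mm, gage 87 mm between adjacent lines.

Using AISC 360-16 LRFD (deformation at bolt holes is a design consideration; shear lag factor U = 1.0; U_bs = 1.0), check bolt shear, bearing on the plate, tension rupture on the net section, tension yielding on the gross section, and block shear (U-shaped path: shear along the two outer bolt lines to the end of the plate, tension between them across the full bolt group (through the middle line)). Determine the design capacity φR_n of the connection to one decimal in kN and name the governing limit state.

Bolt shear: A_b = π(27)²/4 = 572.56 mm². φR_n = 0.75 × 469 × 572.56 × 12 × 1 = 2416.8 kN.
Bearing (10 mm plate, F_u = 450 MPa): end bolts L_c = 67 − 30/2 = 52, R_n = min(1.2×52×10×450, 2.4×27×10×450) = 280.8 kN/bolt; interior L_c = 101 − 30 = 71, R_n = 291.6 kN/bolt. φR_n = 0.75 × (3×280.8 + 9×291.6) = 2600.1 kN.
Tension rupture (net): A_n = (307 − 3×32)×10 = 2110 mm² (U = 1.0, A_e = A_n). φR_n = 0.75 × 450 × 2110 = 712.1 kN.
Tension yield (gross): A_g = 307×10 = 3070 mm². φR_n = 0.90 × 300 × 3070 = 828.9 kN.
Block shear: shear path 2×[67+3×101] = 2×370 mm, A_gv = 7400, A_nv = 2×(370 − 3.5×32)×10 = 5160 mm²; tension across gage: (174 − 2×32)×10 = 1100 mm². R_n = min(0.6×450×5160, 0.6×300×7400) + 1.0×450×1100 = min(1393.2, 1332) + 495 = 1827 kN. φR_n = 0.75 × 1827 = 1370.3 kN.
Governing: min(2416.8, 2600.1, 712.1, 828.9, 1370.3) = 712.1 kN → net-section rupture.

712.1 kN (net-section rupture governs)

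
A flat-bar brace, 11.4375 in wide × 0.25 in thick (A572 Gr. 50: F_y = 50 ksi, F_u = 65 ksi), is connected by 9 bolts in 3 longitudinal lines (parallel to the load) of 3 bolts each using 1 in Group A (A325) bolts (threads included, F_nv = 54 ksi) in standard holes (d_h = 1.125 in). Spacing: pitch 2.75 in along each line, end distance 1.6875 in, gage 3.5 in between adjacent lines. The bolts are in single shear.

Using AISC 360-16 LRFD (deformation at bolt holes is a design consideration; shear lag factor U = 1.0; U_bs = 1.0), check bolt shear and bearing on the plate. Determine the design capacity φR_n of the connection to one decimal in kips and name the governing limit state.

192.0 kips (bearing governs)

Bolt shear: A_b = π(1)²/4 = 0.7854 in². φR_n = 0.75 × 54 × 0.7854 × 9 × 1 = 286.3 kips.
Bearing (0.25 in plate, F_u = 65 ksi): end bolts L_c = 1.6875 − 1.125/2 = 1.125, R_n = min(1.2×1.125×0.25×65, 2.4×1×0.25×65) = 21.938 kips/bolt; interior L_c = 2.75 − 1.125 = 1.625, R_n = 31.688 kips/bolt. φR_n = 0.75 × (3×21.938 + 6×31.688) = 192.0 kips.
Governing: min(286.3, 192.0) = 192.0 kips → bearing.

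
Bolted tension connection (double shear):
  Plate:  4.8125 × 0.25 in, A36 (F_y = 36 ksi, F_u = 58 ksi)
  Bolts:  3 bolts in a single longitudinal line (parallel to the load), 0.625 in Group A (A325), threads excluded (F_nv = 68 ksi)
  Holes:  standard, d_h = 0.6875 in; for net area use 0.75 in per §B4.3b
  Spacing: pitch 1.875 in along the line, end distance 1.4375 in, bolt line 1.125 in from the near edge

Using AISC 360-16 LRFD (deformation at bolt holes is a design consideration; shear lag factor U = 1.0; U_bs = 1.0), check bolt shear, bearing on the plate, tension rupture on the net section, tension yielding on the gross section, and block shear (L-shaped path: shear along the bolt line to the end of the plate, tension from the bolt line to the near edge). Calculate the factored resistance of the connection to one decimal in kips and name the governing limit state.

29.2 kips (block shear governs)

Bolt shear: A_b = π(0.625)²/4 = 0.3068 in². φR_n = 0.75 × 68 × 0.3068 × 3 × 2 = 93.9 kips.
Bearing (0.25 in plate, F_u = 58 ksi): end bolts L_c = 1.4375 − 0.6875/2 = 1.09375, R_n = min(1.2×1.09375×0.25×58, 2.4×0.625×0.25×58) = 19.031 kips/bolt; interior L_c = 1.875 − 0.6875 = 1.1875, R_n = 20.663 kips/bolt. φR_n = 0.75 × (1×19.031 + 2×20.663) = 45.3 kips.
Tension rupture (net): A_n = (4.8125 − 1×0.75)×0.25 = 1.0156 in² (U = 1.0, A_e = A_n). φR_n = 0.75 × 58 × 1.0156 = 44.2 kips.
Tension yield (gross): A_g = 4.8125×0.25 = 1.2031 in². φR_n = 0.90 × 36 × 1.2031 = 39.0 kips.
Block shear: shear path 1×[1.4375+2×1.875] = 1×5.1875 in, A_gv = 1.2969, A_nv = 1×(5.1875 − 2.5×0.75)×0.25 = 0.82813 in²; tension to near edge: (1.125 − 0.5×0.75)×0.25 = 0.1875 in². R_n = min(0.6×58×0.82813, 0.6×36×1.2969) + 1.0×58×0.1875 = min(28.819, 28.013) + 10.875 = 38.888 kips. φR_n = 0.75 × 38.888 = 29.2 kips.
Governing: min(93.9, 45.3, 44.2, 39.0, 29.2) = 29.2 kips → block shear.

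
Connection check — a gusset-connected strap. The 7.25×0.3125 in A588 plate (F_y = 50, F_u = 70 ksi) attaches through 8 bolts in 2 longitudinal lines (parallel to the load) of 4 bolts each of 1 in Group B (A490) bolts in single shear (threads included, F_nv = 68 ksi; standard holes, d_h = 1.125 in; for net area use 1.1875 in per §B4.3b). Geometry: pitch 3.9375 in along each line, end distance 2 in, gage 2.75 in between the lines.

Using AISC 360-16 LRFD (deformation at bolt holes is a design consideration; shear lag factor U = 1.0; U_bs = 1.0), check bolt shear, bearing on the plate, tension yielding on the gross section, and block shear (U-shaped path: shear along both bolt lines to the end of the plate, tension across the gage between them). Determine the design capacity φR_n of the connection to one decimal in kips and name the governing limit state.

102.0 kips (gross-section yield governs)

Bolt shear: A_b = π(1)²/4 = 0.7854 in². φR_n = 0.75 × 68 × 0.7854 × 8 × 1 = 320.4 kips.
Bearing (0.3125 in plate, F_u = 70 ksi): end bolts L_c = 2 − 1.125/2 = 1.4375, R_n = min(1.2×1.4375×0.3125×70, 2.4×1×0.3125×70) = 37.734 kips/bolt; interior L_c = 3.9375 − 1.125 = 2.8125, R_n = 52.5 kips/bolt. φR_n = 0.75 × (2×37.734 + 6×52.5) = 292.9 kips.
Tension yield (gross): A_g = 7.25×0.3125 = 2.2656 in². φR_n = 0.90 × 50 × 2.2656 = 102.0 kips.
Block shear: shear path 2×[2+3×3.9375] = 2×13.8125 in, A_gv = 8.6328, A_nv = 2×(13.8125 − 3.5×1.1875)×0.3125 = 6.0352 in²; tension across gage: (2.75 − 1×1.1875)×0.3125 = 0.48828 in². R_n = min(0.6×70×6.0352, 0.6×50×8.6328) + 1.0×70×0.48828 = min(253.48, 258.98) + 34.18 = 287.66 kips. φR_n = 0.75 × 287.66 = 215.7 kips.
Governing: min(320.4, 292.9, 102.0, 215.7) = 102.0 kips → gross-section yield.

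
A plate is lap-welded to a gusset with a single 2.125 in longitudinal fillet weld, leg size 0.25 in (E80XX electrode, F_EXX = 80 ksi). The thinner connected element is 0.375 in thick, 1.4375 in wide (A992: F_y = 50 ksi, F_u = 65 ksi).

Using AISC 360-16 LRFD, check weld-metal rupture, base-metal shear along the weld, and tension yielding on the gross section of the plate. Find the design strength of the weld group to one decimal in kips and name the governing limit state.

Weld metal: throat = 0.707×0.25 = 0.17675 in, L = 2.125 in. φR_n = 0.75 × 0.6 × 80 × 0.17675 × 2.125 = 13.5 kips.
Base metal shear (0.375 in plate): yield φR_n = 1.0×0.6×50×0.375×2.125 = 23.9 kips; rupture φR_n = 0.75×0.6×65×0.375×2.125 = 23.3 kips; take 23.3 kips (rupture).
Tension yield (gross): A_g = 1.4375×0.375 = 0.53906 in². φR_n = 0.90 × 50 × 0.53906 = 24.3 kips.
Governing: min(13.5, 23.3, 24.3) = 13.5 kips → weld metal.

13.5 kips (weld metal governs)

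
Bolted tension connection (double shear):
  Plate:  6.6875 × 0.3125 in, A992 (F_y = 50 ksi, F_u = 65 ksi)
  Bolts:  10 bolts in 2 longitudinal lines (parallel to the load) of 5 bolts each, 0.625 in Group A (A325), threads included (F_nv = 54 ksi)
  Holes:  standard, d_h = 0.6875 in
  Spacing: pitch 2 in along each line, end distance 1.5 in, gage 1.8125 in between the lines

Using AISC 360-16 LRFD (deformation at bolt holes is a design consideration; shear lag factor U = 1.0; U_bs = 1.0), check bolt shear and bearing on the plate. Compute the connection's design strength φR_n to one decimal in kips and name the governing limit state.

Bolt shear: A_b = π(0.625)²/4 = 0.3068 in². φR_n = 0.75 × 54 × 0.3068 × 10 × 2 = 248.5 kips.
Bearing (0.3125 in plate, F_u = 65 ksi): end bolts L_c = 1.5 − 0.6875/2 = 1.15625, R_n = min(1.2×1.15625×0.3125×65, 2.4×0.625×0.3125×65) = 28.184 kips/bolt; interior L_c = 2 − 0.6875 = 1.3125, R_n = 30.469 kips/bolt. φR_n = 0.75 × (2×28.184 + 8×30.469) = 225.1 kips.
Governing: min(248.5, 225.1) = 225.1 kips → bearing.

225.1 kips (bearing governs)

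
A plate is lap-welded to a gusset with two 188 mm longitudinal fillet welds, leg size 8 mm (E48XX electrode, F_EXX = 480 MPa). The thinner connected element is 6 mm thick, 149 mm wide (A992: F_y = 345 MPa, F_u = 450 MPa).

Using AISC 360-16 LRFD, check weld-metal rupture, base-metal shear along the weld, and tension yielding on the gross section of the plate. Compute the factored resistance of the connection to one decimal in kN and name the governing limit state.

277.6 kN (gross-section yield governs)

Weld metal: throat = 0.707×8 = 5.656 mm, L = 2×188 = 376 mm. φR_n = 0.75 × 0.6 × 480 × 5.656 × 376 = 459.4 kN.
Base metal shear (6 mm plate): yield φR_n = 1.0×0.6×345×6×376 = 467.0 kN; rupture φR_n = 0.75×0.6×450×6×376 = 456.8 kN; take 456.8 kN (rupture).
Tension yield (gross): A_g = 149×6 = 894 mm². φR_n = 0.90 × 345 × 894 = 277.6 kN.
Governing: min(459.4, 456.8, 277.6) = 277.6 kN → gross-section yield.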